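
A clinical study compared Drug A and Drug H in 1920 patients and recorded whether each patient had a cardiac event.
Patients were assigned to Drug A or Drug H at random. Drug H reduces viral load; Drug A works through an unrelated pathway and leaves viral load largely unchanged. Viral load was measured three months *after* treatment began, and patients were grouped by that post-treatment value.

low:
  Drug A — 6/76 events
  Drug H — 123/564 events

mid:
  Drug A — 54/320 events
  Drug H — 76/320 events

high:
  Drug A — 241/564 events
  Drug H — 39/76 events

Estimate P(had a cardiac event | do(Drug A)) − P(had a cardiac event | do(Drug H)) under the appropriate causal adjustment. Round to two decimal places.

Drug A is lower inside every viral load stratum but Drug H is lower in aggregate. Whether to stratify depends on how viral load relates to the drug.
Because the drug influences viral load, viral load is a post-treatment mediator, not a confounder. Stratifying on it would bias the estimate; the causal effect is the crude pooled difference.
The causal difference is the pooled difference: 0.314 − 0.248 = +0.066.

+0.07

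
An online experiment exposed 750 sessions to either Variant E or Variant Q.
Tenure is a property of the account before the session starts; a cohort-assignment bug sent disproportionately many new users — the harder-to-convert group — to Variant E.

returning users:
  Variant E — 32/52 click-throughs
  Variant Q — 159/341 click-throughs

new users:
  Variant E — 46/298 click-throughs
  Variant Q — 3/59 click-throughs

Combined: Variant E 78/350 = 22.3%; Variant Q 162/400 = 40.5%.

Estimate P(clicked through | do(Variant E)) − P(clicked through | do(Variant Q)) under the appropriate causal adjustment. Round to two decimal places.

The user tenure-specific comparison favours Variant E throughout, but the pooled figures favour Variant Q. The question is whether to condition on user tenure.
The imbalance in user tenure arose from how sessions were allocated, not from anything the variant did; and user tenure independently affects the outcome. The pooled gap is confounded — condition on user tenure.
Adjusting over the population distribution of user tenure: 0.524·(0.615−0.466) + 0.476·(0.154−0.051) = +0.127.

+0.13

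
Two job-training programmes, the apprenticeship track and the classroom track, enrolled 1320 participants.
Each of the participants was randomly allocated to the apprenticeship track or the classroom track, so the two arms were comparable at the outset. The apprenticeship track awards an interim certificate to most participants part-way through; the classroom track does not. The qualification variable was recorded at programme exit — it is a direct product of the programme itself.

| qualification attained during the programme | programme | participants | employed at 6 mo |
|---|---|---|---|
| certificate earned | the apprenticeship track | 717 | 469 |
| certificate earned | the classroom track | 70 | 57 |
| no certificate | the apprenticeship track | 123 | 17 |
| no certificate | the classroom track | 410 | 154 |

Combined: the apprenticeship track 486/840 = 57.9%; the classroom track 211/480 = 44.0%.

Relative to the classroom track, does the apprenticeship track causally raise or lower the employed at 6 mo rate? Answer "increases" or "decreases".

increases

The distribution of qualification attained during the programme is itself part of what the programme does — it is an intermediate outcome. Holding it fixed would remove that part of the effect; the total effect is the pooled difference.
Pooled: the apprenticeship track 57.9% vs the classroom track 44.0%; the apprenticeship track is higher overall.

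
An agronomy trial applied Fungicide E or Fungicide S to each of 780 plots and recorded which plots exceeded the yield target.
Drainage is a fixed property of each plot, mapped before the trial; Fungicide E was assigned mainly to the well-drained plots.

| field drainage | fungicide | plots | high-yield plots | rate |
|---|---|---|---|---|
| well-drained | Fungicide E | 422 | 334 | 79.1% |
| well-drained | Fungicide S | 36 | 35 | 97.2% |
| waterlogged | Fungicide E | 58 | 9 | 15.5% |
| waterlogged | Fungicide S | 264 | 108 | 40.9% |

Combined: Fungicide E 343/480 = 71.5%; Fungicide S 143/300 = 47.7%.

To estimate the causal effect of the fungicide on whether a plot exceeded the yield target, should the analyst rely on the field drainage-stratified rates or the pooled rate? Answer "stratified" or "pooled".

stratified

The imbalance in field drainage arose from how plots were allocated, not from anything the fungicide did; and field drainage independently affects the outcome. The pooled gap is confounded — condition on field drainage.
Within each level — well-drained: 79.1% vs 97.2%; waterlogged: 15.5% vs 40.9% — Fungicide S is higher every time.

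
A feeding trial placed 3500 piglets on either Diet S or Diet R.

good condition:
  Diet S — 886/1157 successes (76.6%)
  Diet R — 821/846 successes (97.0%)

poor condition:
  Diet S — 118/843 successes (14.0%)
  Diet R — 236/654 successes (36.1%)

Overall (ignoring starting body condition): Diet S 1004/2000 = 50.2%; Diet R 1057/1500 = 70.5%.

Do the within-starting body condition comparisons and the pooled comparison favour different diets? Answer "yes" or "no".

no

Within each starting body condition level (good condition 76.6% vs 97.0%; poor condition 14.0% vs 36.1%), Diet R has the higher rate every time. Pooled: 50.2% vs 70.5% — Diet R has the higher rate overall. They agree.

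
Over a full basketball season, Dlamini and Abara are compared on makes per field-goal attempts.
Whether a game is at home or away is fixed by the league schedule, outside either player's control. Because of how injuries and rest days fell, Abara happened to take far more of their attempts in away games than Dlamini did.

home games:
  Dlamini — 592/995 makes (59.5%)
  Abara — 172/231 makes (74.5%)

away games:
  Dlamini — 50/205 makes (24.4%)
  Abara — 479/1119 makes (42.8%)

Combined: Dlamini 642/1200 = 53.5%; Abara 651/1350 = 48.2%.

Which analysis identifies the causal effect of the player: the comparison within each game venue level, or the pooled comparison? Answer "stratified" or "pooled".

Within every game venue level Abara has the higher rate, yet pooled Dlamini does — Simpson's reversal.
Here game venue is a common cause — it drives both which player a case falls under and the outcome. The crude comparison mixes populations; the stratum-specific rates are the causally relevant ones.
Within each level — home games: 59.5% vs 74.5%; away games: 24.4% vs 42.8% — Abara is higher every time.

stratified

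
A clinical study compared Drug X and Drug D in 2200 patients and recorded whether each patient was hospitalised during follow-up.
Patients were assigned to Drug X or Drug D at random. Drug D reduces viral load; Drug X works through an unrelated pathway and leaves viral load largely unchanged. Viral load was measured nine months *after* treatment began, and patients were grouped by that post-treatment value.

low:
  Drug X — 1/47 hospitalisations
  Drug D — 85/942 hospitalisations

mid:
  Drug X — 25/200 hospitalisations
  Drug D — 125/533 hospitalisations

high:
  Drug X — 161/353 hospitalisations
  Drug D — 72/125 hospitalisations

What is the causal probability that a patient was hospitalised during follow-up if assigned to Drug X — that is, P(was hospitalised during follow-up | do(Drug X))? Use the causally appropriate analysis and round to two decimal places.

0.31

The stratified and pooled comparisons disagree (Drug X wins within each viral load; Drug D wins overall), so the answer turns on the causal role of viral load.
Viral load here is a post-treatment variable shaped by the drug; conditioning on it would introduce bias rather than remove it. The overall comparison is the causal one.
So P(outcome | do(Drug X)) is just the pooled rate for Drug X: 187/600 = 0.312.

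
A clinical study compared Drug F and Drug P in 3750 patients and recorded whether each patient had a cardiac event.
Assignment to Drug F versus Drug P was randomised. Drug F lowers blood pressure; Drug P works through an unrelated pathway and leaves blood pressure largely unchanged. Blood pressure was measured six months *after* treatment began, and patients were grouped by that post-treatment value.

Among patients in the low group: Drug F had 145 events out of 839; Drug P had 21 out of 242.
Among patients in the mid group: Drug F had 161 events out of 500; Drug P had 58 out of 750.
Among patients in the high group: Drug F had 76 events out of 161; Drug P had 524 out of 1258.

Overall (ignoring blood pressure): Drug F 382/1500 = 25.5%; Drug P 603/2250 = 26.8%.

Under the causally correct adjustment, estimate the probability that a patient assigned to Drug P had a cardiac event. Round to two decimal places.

Within every blood pressure level Drug P has the lower rate, yet pooled Drug F does — Simpson's reversal.
Blood pressure is recorded after the drug and is itself shifted by it — it sits on the causal path from drug to outcome. Conditioning on a mediator would strip out part of the effect we want; the pooled comparison gives the total causal effect.
So P(outcome | do(Drug P)) is just the pooled rate for Drug P: 603/2250 = 0.268.

0.27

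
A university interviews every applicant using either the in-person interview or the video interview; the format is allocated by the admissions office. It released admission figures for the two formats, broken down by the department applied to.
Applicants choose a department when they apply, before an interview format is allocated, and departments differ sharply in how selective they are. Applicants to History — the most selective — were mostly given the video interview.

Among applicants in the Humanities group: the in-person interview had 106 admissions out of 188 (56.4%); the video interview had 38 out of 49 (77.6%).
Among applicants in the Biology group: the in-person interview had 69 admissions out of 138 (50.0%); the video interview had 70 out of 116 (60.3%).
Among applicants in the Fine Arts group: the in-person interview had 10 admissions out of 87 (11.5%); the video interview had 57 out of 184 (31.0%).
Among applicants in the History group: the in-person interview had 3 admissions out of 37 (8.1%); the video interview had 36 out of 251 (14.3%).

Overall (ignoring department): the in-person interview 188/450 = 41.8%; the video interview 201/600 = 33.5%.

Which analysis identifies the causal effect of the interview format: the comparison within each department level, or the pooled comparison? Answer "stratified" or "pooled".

stratified

Nothing the interview format does changes department; the imbalance is an allocation artefact. With department also predicting the outcome, the pooled figure is confounded, and the within-stratum comparison is the causal one.
Within each level — Humanities: 56.4% vs 77.6%; Biology: 50.0% vs 60.3%; Fine Arts: 11.5% vs 31.0%; History: 8.1% vs 14.3% — the video interview is higher every time.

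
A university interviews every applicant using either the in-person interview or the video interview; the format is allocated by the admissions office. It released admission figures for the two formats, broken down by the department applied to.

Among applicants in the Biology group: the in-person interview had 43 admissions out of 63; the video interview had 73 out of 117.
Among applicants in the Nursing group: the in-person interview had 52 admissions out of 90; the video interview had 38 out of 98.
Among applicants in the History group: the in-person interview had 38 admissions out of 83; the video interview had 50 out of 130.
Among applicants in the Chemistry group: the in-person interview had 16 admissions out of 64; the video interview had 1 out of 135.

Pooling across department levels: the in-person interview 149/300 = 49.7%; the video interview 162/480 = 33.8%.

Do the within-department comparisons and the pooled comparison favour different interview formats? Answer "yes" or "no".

Within each department level (Biology 68.3% vs 62.4%; Nursing 57.8% vs 38.8%; History 45.8% vs 38.5%; Chemistry 25.0% vs 0.7%), the in-person interview has the higher rate every time. Pooled: 49.7% vs 33.8% — the in-person interview has the higher rate overall. They agree.

no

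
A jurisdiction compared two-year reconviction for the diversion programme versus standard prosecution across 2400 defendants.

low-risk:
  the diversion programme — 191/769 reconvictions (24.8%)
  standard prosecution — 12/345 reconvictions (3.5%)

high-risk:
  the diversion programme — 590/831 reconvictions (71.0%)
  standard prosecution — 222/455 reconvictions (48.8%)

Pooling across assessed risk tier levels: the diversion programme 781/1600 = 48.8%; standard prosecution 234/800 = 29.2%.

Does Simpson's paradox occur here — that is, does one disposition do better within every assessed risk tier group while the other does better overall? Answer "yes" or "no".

no

Within each assessed risk tier level (low-risk 24.8% vs 3.5%; high-risk 71.0% vs 48.8%), standard prosecution has the lower rate every time. Pooled: 48.8% vs 29.2% — standard prosecution has the lower rate overall. They agree.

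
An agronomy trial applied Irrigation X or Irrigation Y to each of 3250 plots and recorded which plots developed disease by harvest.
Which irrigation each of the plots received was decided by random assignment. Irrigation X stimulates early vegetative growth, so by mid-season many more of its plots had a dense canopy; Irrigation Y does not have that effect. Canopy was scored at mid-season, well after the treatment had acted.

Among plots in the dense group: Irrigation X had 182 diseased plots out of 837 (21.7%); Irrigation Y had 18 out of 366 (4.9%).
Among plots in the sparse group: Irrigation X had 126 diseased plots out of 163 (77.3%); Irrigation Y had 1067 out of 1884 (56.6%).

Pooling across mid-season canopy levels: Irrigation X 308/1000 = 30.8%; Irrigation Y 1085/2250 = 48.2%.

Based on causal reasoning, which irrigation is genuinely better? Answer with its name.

Irrigation X

Within every mid-season canopy level Irrigation Y has the lower rate, yet pooled Irrigation X does — Simpson's reversal.
Mid-season canopy lies on the pathway irrigation → mid-season canopy → outcome, so adjusting for it blocks the indirect effect. For the total causal effect of irrigation, use the unadjusted pooled rates.
Pooled: Irrigation X 30.8% vs Irrigation Y 48.2%; Irrigation X is lower overall.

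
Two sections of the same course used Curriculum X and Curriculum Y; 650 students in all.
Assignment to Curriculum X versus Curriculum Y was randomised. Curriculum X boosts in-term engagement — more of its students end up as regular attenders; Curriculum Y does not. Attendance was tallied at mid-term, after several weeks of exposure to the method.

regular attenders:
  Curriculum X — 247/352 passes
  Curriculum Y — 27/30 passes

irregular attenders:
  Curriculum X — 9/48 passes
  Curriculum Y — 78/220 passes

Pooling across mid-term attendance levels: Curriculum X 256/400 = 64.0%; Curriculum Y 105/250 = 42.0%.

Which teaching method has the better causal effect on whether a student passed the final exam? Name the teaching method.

The stratified and pooled comparisons disagree (Curriculum Y wins within each mid-term attendance; Curriculum X wins overall), so the answer turns on the causal role of mid-term attendance.
Stratifying would compare teaching methods among students the teaching methods themselves sorted into mid-term attendance groups — a form of selection on an intermediate. The unconditioned pooled rates give the total causal effect.
Pooled: Curriculum X 64.0% vs Curriculum Y 42.0%; Curriculum X is higher overall.

Curriculum X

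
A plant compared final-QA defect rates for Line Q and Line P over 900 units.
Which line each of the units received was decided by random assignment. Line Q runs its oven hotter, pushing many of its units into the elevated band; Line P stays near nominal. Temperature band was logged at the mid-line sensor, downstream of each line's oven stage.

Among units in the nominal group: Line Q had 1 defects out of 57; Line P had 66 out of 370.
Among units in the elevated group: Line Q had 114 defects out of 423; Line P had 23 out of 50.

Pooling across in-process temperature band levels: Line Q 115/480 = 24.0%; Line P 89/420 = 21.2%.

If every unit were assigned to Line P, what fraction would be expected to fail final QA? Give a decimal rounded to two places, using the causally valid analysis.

Within every in-process temperature band level Line Q has the lower rate, yet pooled Line P does — Simpson's reversal.
Stratifying would compare lines among units the lines themselves sorted into in-process temperature band groups — a form of selection on an intermediate. The unconditioned pooled rates give the total causal effect.
So P(outcome | do(Line P)) is just the pooled rate for Line P: 89/420 = 0.212.

0.21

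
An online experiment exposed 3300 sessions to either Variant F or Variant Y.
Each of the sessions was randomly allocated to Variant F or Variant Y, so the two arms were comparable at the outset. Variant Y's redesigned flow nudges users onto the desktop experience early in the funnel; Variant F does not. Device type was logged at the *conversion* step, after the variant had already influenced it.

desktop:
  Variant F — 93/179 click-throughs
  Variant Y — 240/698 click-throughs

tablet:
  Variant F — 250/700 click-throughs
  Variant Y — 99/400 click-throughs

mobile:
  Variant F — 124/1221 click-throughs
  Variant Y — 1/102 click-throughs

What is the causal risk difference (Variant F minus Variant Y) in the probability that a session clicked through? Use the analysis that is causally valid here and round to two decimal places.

-0.06

Within every device type level Variant F has the higher rate, yet pooled Variant Y does — Simpson's reversal.
Because the variant influences device type, device type is a post-treatment mediator, not a confounder. Stratifying on it would bias the estimate; the causal effect is the crude pooled difference.
The causal difference is the pooled difference: 0.222 − 0.283 = -0.061.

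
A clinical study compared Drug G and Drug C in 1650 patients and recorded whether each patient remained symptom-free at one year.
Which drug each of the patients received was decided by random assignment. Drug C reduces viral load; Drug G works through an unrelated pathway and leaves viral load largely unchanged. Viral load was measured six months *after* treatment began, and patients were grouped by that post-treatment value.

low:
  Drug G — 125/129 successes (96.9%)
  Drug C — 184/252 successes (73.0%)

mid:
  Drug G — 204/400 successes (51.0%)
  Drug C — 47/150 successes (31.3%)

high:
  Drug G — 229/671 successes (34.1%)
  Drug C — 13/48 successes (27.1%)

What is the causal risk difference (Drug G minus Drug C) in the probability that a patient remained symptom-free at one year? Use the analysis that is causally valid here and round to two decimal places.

The viral load-specific comparison favours Drug G throughout, but the pooled figures favour Drug C. The question is whether to condition on viral load.
Stratifying would compare drugs among patients the drugs themselves sorted into viral load groups — a form of selection on an intermediate. The unconditioned pooled rates give the total causal effect.
The causal difference is the pooled difference: 0.465 − 0.542 = -0.077.

-0.08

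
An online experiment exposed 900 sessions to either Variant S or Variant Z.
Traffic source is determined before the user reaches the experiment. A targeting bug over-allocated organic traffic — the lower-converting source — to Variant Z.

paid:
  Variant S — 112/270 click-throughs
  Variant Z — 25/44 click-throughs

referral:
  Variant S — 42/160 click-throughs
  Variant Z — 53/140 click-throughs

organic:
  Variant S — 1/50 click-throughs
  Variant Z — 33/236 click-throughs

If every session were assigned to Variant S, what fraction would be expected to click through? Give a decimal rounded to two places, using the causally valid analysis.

0.24

Variant Z is higher inside every traffic source stratum but Variant S is higher in aggregate. Whether to stratify depends on how traffic source relates to the variant.
Traffic source is set before the variant has any effect — it is not caused by the variant — and it independently drives the outcome. That makes it a confounder, so the causal comparison is within traffic source levels.
Standardising Variant S to the population traffic source mix: 0.349·112/270 + 0.333·42/160 + 0.318·1/50 = 0.239.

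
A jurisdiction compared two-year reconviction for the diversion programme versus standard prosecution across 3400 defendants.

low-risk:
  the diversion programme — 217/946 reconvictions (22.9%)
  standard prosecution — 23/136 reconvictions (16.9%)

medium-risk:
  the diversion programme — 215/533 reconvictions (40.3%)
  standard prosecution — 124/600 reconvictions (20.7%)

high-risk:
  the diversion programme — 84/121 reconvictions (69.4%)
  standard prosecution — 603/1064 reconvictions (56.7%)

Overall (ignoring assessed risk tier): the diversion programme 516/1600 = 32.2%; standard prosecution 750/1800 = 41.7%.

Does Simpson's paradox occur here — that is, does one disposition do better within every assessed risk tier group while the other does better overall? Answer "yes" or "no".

Within each assessed risk tier level (low-risk 22.9% vs 16.9%; medium-risk 40.3% vs 20.7%; high-risk 69.4% vs 56.7%), standard prosecution has the lower rate every time. Pooled: 32.2% vs 41.7% — the diversion programme has the lower rate overall. The two comparisons disagree.

yes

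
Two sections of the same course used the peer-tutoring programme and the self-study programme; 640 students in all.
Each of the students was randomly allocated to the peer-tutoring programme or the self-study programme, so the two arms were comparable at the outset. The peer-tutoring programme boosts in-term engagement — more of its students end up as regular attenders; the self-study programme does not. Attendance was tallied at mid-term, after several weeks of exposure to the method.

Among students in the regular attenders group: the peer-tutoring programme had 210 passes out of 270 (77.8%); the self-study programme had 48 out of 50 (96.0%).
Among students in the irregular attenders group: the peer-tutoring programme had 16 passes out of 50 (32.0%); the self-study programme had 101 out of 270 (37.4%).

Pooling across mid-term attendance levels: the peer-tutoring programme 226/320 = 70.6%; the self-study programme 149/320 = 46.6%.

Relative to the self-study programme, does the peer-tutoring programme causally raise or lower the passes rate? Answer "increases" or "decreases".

Mid-term attendance is recorded after the teaching method and is itself shifted by it — it sits on the causal path from teaching method to outcome. Conditioning on a mediator would strip out part of the effect we want; the pooled comparison gives the total causal effect.
Pooled: the peer-tutoring programme 70.6% vs the self-study programme 46.6%; the peer-tutoring programme is higher overall.

increases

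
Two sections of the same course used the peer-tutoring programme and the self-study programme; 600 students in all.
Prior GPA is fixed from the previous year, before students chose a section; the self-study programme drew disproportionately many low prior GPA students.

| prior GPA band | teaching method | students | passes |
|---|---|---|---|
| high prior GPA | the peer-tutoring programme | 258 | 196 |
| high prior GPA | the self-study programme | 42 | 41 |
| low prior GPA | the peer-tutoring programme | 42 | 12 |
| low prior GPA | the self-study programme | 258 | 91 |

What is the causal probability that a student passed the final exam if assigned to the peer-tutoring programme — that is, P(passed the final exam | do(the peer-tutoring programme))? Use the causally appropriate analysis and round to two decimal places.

Within every prior GPA band level the self-study programme has the higher rate, yet pooled the peer-tutoring programme does — Simpson's reversal.
Since prior GPA band is a pre-existing factor (not a product of the teaching method) and it affects the outcome on its own, it is a confounder. The stratified rates, not the pooled rate, identify the causal effect.
Standardising the peer-tutoring programme to the population prior GPA band mix: 0.500·196/258 + 0.500·12/42 = 0.523.

0.52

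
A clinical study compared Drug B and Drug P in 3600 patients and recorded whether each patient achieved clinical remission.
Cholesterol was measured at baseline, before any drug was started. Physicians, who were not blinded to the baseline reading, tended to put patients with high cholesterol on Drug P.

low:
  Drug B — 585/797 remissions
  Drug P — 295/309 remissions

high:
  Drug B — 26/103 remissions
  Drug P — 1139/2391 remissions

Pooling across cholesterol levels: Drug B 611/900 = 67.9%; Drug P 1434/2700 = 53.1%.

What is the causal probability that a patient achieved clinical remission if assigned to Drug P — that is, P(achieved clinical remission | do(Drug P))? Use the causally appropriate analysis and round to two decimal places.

0.62

The stratified and pooled comparisons disagree (Drug P wins within each cholesterol; Drug B wins overall), so the answer turns on the causal role of cholesterol.
Cholesterol differs across drugs for reasons unrelated to any effect of the drug itself, and it separately predicts the outcome — a classic confounder. We must compare within cholesterol levels.
Standardising Drug P to the population cholesterol mix: 0.307·295/309 + 0.693·1139/2391 = 0.623.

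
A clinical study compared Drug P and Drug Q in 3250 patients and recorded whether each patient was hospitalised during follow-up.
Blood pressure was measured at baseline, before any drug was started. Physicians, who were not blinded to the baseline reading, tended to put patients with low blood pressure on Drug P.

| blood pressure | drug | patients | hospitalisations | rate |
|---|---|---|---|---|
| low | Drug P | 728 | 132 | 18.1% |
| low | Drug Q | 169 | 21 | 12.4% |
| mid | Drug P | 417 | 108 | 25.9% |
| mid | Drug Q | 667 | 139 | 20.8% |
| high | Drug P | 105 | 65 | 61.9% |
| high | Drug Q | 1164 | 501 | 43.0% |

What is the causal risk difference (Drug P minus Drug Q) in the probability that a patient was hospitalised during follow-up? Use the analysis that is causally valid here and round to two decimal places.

Blood pressure differs across drugs for reasons unrelated to any effect of the drug itself, and it separately predicts the outcome — a classic confounder. We must compare within blood pressure levels.
Adjusting over the population distribution of blood pressure: 0.276·(0.181−0.124) + 0.334·(0.259−0.208) + 0.390·(0.619−0.430) = +0.106.

+0.11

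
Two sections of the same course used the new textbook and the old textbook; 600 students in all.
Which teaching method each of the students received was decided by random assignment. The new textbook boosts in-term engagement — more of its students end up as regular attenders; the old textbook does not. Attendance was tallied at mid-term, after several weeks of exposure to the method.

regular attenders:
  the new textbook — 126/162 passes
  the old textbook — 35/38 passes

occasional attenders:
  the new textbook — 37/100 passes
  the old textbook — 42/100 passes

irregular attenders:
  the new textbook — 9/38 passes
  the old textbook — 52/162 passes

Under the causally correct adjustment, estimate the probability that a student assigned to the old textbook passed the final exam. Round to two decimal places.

0.43

The stratified and pooled comparisons disagree (the old textbook wins within each mid-term attendance; the new textbook wins overall), so the answer turns on the causal role of mid-term attendance.
The distribution of mid-term attendance is itself part of what the teaching method does — it is an intermediate outcome. Holding it fixed would remove that part of the effect; the total effect is the pooled difference.
So P(outcome | do(the old textbook)) is just the pooled rate for the old textbook: 129/300 = 0.430.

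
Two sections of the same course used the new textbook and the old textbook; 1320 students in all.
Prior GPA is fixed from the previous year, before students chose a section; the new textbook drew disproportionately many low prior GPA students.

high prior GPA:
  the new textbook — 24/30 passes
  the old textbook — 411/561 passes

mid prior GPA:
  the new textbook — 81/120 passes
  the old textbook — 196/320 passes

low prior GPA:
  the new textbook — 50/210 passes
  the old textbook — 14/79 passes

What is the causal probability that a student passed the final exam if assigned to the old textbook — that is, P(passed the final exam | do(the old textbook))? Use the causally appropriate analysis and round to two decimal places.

Within every prior GPA band level the new textbook has the higher rate, yet pooled the old textbook does — Simpson's reversal.
Here prior GPA band is a common cause — it drives both which teaching method a case falls under and the outcome. The crude comparison mixes populations; the stratum-specific rates are the causally relevant ones.
Standardising the old textbook to the population prior GPA band mix: 0.448·411/561 + 0.333·196/320 + 0.219·14/79 = 0.571.

0.57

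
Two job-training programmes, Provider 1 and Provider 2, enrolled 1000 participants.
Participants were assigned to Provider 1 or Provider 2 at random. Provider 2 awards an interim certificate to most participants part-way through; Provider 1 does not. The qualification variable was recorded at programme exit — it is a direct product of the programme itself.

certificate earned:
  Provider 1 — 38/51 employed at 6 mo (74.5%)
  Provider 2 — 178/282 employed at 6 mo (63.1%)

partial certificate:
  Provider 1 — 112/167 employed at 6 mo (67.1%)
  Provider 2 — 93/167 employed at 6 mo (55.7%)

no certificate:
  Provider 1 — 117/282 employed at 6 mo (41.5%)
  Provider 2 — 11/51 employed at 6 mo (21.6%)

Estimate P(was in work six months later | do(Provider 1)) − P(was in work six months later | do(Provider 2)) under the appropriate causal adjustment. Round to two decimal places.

Because the programme influences qualification attained during the programme, qualification attained during the programme is a post-treatment mediator, not a confounder. Stratifying on it would bias the estimate; the causal effect is the crude pooled difference.
The causal difference is the pooled difference: 0.534 − 0.564 = -0.030.

-0.03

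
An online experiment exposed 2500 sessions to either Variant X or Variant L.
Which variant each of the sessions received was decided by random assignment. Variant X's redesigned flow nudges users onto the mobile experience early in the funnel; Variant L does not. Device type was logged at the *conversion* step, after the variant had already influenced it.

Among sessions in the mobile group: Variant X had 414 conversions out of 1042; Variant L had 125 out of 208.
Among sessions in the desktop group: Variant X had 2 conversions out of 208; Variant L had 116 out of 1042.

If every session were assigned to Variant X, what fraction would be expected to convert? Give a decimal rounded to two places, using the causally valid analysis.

Device type lies on the pathway variant → device type → outcome, so adjusting for it blocks the indirect effect. For the total causal effect of variant, use the unadjusted pooled rates.
So P(outcome | do(Variant X)) is just the pooled rate for Variant X: 416/1250 = 0.333.

0.33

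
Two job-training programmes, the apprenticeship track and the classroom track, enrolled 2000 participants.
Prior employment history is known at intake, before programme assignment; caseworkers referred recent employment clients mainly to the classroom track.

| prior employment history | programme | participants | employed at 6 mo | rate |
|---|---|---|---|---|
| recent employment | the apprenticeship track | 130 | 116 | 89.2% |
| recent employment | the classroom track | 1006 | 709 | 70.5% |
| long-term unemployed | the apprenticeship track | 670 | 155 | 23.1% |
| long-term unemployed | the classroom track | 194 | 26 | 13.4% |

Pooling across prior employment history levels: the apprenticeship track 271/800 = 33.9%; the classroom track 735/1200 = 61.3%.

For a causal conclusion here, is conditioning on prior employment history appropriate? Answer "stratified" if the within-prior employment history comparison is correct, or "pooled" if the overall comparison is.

stratified

the apprenticeship track is higher inside every prior employment history stratum but the classroom track is higher in aggregate. Whether to stratify depends on how prior employment history relates to the programme.
Prior employment history satisfies the back-door criterion: it is not a descendant of the programme, and it blocks the spurious path from programme to outcome. Adjusting for it (i.e., using the within-prior employment history rates) gives the causal effect.
Within each level — recent employment: 89.2% vs 70.5%; long-term unemployed: 23.1% vs 13.4% — the apprenticeship track is higher every time.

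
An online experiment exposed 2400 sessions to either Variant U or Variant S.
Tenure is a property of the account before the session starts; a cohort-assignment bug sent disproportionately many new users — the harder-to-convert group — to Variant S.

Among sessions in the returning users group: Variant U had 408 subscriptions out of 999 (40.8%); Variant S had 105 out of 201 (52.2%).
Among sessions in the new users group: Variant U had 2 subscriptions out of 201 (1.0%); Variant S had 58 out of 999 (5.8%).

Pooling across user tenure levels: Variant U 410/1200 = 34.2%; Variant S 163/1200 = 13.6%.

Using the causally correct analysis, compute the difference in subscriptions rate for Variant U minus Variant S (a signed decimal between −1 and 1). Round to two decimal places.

-0.08

User tenure is set before the variant has any effect — it is not caused by the variant — and it independently drives the outcome. That makes it a confounder, so the causal comparison is within user tenure levels.
Adjusting over the population distribution of user tenure: 0.500·(0.408−0.522) + 0.500·(0.010−0.058) = -0.081.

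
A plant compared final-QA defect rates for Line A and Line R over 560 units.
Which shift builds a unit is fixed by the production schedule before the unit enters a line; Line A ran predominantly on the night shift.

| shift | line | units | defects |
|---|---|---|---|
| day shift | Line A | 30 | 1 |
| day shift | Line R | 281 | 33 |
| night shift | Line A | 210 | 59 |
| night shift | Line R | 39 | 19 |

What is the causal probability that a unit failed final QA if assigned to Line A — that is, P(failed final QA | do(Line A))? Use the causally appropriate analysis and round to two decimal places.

0.14

The stratified and pooled comparisons disagree (Line A wins within each shift; Line R wins overall), so the answer turns on the causal role of shift.
Here shift is a common cause — it drives both which line a case falls under and the outcome. The crude comparison mixes populations; the stratum-specific rates are the causally relevant ones.
Standardising Line A to the population shift mix: 0.555·1/30 + 0.445·59/210 = 0.143.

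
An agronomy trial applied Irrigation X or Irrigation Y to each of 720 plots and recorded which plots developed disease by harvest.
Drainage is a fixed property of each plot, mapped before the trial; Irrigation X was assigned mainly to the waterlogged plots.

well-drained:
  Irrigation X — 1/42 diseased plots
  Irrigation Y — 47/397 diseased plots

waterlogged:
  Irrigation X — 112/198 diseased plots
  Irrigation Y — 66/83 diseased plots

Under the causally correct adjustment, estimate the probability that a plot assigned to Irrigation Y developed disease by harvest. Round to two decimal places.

0.38

Field drainage is set before the irrigation has any effect — it is not caused by the irrigation — and it independently drives the outcome. That makes it a confounder, so the causal comparison is within field drainage levels.
Standardising Irrigation Y to the population field drainage mix: 0.610·47/397 + 0.390·66/83 = 0.383.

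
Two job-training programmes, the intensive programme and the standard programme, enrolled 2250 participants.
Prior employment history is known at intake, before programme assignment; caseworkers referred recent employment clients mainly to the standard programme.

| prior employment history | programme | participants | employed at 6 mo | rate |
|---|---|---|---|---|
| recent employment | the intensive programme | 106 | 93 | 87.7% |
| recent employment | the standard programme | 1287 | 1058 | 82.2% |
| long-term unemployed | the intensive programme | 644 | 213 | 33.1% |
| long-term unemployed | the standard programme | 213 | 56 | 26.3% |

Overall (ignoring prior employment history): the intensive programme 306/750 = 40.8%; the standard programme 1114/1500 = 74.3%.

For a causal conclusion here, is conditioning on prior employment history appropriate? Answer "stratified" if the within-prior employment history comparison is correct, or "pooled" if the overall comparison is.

The imbalance in prior employment history arose from how participants were allocated, not from anything the programme did; and prior employment history independently affects the outcome. The pooled gap is confounded — condition on prior employment history.
Within each level — recent employment: 87.7% vs 82.2%; long-term unemployed: 33.1% vs 26.3% — the intensive programme is higher every time.

stratified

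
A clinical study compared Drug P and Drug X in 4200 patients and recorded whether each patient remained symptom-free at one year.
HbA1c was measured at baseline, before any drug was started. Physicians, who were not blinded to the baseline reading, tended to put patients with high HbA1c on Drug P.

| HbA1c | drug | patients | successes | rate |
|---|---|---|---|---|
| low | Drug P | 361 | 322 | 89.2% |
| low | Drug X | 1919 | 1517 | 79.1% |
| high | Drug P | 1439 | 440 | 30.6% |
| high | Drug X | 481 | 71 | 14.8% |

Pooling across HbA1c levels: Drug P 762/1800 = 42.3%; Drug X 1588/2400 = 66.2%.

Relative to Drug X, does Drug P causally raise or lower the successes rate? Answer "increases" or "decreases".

The imbalance in HbA1c arose from how patients were allocated, not from anything the drug did; and HbA1c independently affects the outcome. The pooled gap is confounded — condition on HbA1c.
Within each level — low: 89.2% vs 79.1%; high: 30.6% vs 14.8% — Drug P is higher every time.

increases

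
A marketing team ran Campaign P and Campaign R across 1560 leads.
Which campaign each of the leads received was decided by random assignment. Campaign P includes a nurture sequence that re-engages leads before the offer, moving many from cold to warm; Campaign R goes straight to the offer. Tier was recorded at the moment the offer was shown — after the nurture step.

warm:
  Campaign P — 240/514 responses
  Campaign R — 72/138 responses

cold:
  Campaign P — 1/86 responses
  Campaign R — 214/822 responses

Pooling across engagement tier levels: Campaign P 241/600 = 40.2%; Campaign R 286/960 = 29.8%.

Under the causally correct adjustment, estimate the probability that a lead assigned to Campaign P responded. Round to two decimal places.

0.40

Within every engagement tier level Campaign R has the higher rate, yet pooled Campaign P does — Simpson's reversal.
Stratifying would compare campaigns among leads the campaigns themselves sorted into engagement tier groups — a form of selection on an intermediate. The unconditioned pooled rates give the total causal effect.
So P(outcome | do(Campaign P)) is just the pooled rate for Campaign P: 241/600 = 0.402.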